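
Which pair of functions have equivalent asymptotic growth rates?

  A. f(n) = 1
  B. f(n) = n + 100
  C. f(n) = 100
A and C

Examining each function:
  A. 1 is O(1)
  B. n + 100 is O(n)
  C. 100 is O(1)

Functions A and C both have the same complexity class.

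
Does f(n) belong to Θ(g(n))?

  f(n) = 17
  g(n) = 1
True

f(n) = 17 and g(n) = 1 are both O(1).
Since they have the same asymptotic growth rate, f(n) = Θ(g(n)) is true.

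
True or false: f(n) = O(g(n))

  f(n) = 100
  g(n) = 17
True

f(n) = 100 and g(n) = 17 are both O(1).
Big-O permits equal growth rates (f ≤ c·g for some c), so f(n) = O(g(n)) is true.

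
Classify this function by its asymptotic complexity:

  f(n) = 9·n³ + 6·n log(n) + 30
O(n³)

The dominant term in 9·n³ + 6·n log(n) + 30 is 9·n³, which is Θ(n³).
Lower-order terms (6·n log(n), 30) are asymptotically negligible.
Constants are absorbed, so the tightest bound is O(n³).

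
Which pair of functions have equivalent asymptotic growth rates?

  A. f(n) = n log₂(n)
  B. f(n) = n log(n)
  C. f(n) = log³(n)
A and B

Examining each function:
  A. n log₂(n) is O(n log n)
  B. n log(n) is O(n log n)
  C. log³(n) is O(log³ n)

Functions A and B both have the same complexity class.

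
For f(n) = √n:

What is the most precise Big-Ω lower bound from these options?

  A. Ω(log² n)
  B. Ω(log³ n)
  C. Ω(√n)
C

f(n) = √n is Ω(√n).
All listed options are valid Big-Ω bounds (lower bounds),
but Ω(√n) is the tightest (largest valid bound).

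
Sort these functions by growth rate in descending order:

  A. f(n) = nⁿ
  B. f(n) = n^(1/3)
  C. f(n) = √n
A > C > B

Comparing growth rates:
A = nⁿ is O(nⁿ)
C = √n is O(√n)
B = n^(1/3) is O(n^(1/3))

Therefore, the order from fastest to slowest is: A > C > B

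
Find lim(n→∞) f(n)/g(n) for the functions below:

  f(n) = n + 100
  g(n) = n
1

Since n + 100 and n have the same growth rate (O(n)),
the ratio converges to a constant: 1.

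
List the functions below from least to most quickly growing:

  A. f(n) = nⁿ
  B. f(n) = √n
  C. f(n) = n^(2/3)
B < C < A

Comparing growth rates:
B = √n is O(√n)
C = n^(2/3) is O(n^(2/3))
A = nⁿ is O(nⁿ)

Therefore, the order from slowest to fastest is: B < C < A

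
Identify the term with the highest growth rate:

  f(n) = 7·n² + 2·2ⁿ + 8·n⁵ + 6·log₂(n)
2·2ⁿ

Looking at each term:
  - 7·n² is O(n²)
  - 2·2ⁿ is O(2ⁿ)
  - 8·n⁵ is O(n⁵)
  - 6·log₂(n) is O(log n)

The term 2·2ⁿ (O(2ⁿ)) grows fastest and dominates all others.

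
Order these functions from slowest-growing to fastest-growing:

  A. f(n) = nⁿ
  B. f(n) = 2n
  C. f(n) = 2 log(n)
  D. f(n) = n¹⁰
C < B < D < A

Comparing growth rates:
C = 2 log(n) is O(log n)
B = 2n is O(n)
D = n¹⁰ is O(n¹⁰)
A = nⁿ is O(nⁿ)

Therefore, the order from slowest to fastest is: C < B < D < A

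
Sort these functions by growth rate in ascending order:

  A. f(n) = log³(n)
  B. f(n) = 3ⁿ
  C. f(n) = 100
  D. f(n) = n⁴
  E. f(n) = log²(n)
C < E < A < D < B

Comparing growth rates:
C = 100 is O(1)
E = log²(n) is O(log² n)
A = log³(n) is O(log³ n)
D = n⁴ is O(n⁴)
B = 3ⁿ is O(3ⁿ)

Therefore, the order from slowest to fastest is: C < E < A < D < B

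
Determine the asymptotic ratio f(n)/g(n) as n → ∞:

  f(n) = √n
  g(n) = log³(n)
∞

Since √n (O(√n)) grows faster than log³(n) (O(log³ n)),
the ratio f(n)/g(n) → ∞ as n → ∞.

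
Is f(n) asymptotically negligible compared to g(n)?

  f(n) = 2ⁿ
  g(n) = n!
True

f(n) = 2ⁿ is O(2ⁿ), and g(n) = n! is O(n!).
Since O(2ⁿ) grows strictly slower than O(n!), f(n) = o(g(n)) is true.
This means lim(n→∞) f(n)/g(n) = 0.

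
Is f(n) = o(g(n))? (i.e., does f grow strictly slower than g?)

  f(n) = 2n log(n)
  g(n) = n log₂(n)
False

f(n) = 2n log(n) is O(n log n), and g(n) = n log₂(n) is O(n log n).
Since they have the same growth rate, f(n) = o(g(n)) is false.
(f = o(g) requires f to grow strictly slower, not equal.)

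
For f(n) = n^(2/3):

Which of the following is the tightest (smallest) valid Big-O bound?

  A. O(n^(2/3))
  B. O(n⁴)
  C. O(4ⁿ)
A

f(n) = n^(2/3) is O(n^(2/3)).
All listed options are valid Big-O bounds (upper bounds),
but O(n^(2/3)) is the tightest (smallest valid bound).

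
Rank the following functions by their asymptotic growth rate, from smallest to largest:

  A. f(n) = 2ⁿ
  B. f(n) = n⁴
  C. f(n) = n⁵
B < C < A

Comparing growth rates:
B = n⁴ is O(n⁴)
C = n⁵ is O(n⁵)
A = 2ⁿ is O(2ⁿ)

Therefore, the order from slowest to fastest is: B < C < A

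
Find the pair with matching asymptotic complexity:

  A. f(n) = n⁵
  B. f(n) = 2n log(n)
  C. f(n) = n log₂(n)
B and C

Examining each function:
  A. n⁵ is O(n⁵)
  B. 2n log(n) is O(n log n)
  C. n log₂(n) is O(n log n)

Functions B and C both have the same complexity class.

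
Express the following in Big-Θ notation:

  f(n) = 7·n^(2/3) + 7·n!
Θ(n!)

Order the terms by growth rate: 7·n^(2/3) ≺ 7·n!.
The fastest-growing term 7·n! dominates as n → ∞; dropping its constant factor gives Θ(n!).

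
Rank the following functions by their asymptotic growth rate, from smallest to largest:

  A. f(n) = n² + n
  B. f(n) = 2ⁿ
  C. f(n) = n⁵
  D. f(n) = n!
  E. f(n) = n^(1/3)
E < A < C < B < D

Comparing growth rates:
E = n^(1/3) is O(n^(1/3))
A = n² + n is O(n²)
C = n⁵ is O(n⁵)
B = 2ⁿ is O(2ⁿ)
D = n! is O(n!)

Therefore, the order from slowest to fastest is: E < A < C < B < D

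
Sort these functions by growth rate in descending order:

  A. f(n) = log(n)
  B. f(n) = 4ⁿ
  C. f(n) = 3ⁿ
B > C > A

Comparing growth rates:
B = 4ⁿ is O(4ⁿ)
C = 3ⁿ is O(3ⁿ)
A = log(n) is O(log n)

Therefore, the order from fastest to slowest is: B > C > A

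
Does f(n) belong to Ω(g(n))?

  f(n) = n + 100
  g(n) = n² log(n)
False

f(n) = n + 100 is O(n), and g(n) = n² log(n) is O(n² log n).
Since O(n) grows slower than O(n² log n), f(n) = Ω(g(n)) is false.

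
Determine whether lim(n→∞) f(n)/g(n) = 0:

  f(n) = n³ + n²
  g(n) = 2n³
False

f(n) = n³ + n² is O(n³), and g(n) = 2n³ is O(n³).
Since they have the same growth rate, f(n) = o(g(n)) is false.
(f = o(g) requires f to grow strictly slower, not equal.)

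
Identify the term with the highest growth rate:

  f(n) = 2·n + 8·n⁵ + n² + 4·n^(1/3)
8·n⁵

Looking at each term:
  - 2·n is O(n)
  - 8·n⁵ is O(n⁵)
  - n² is O(n²)
  - 4·n^(1/3) is O(n^(1/3))

The term 8·n⁵ (O(n⁵)) grows fastest and dominates all others.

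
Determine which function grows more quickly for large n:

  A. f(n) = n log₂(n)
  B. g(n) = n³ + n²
B

f(n) = n log₂(n) is O(n log n), while g(n) = n³ + n² is O(n³).
Since O(n³) grows faster than O(n log n), g(n) dominates.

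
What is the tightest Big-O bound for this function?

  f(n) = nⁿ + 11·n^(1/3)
O(nⁿ)

The dominant term in nⁿ + 11·n^(1/3) is nⁿ, which is Θ(nⁿ).
Lower-order terms (11·n^(1/3)) are asymptotically negligible.
Constants are absorbed, so the tightest bound is O(nⁿ).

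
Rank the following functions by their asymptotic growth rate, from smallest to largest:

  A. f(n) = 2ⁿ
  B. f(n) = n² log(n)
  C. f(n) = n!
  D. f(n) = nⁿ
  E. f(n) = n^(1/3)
E < B < A < C < D

Comparing growth rates:
E = n^(1/3) is O(n^(1/3))
B = n² log(n) is O(n² log n)
A = 2ⁿ is O(2ⁿ)
C = n! is O(n!)
D = nⁿ is O(nⁿ)

Therefore, the order from slowest to fastest is: E < B < A < C < D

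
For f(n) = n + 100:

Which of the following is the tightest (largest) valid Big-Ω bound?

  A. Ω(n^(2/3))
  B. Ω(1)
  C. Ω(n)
C

f(n) = n + 100 is Ω(n).
All listed options are valid Big-Ω bounds (lower bounds),
but Ω(n) is the tightest (largest valid bound).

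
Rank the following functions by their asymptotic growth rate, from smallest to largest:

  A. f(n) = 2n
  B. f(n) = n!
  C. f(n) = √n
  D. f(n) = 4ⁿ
C < A < D < B

Comparing growth rates:
C = √n is O(√n)
A = 2n is O(n)
D = 4ⁿ is O(4ⁿ)
B = n! is O(n!)

Therefore, the order from slowest to fastest is: C < A < D < B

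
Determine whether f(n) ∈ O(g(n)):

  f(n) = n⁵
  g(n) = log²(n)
False

f(n) = n⁵ is O(n⁵), and g(n) = log²(n) is O(log² n).
Since O(n⁵) grows faster than O(log² n), f(n) = O(g(n)) is false.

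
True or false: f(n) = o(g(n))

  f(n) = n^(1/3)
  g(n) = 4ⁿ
True

f(n) = n^(1/3) is O(n^(1/3)), and g(n) = 4ⁿ is O(4ⁿ).
Since O(n^(1/3)) grows strictly slower than O(4ⁿ), f(n) = o(g(n)) is true.
This means lim(n→∞) f(n)/g(n) = 0.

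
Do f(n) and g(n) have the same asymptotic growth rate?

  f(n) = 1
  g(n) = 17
True

f(n) = 1 and g(n) = 17 are both O(1).
Since they have the same asymptotic growth rate, f(n) = Θ(g(n)) is true.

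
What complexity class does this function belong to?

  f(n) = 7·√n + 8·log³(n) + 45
O(√n)

The dominant term in 7·√n + 8·log³(n) + 45 is 7·√n, which is Θ(√n).
Lower-order terms (8·log³(n), 45) are asymptotically negligible.
Constants are absorbed, so the tightest bound is O(√n).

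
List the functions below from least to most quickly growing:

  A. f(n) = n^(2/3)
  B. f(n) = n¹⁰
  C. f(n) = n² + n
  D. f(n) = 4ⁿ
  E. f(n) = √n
E < A < C < B < D

Comparing growth rates:
E = √n is O(√n)
A = n^(2/3) is O(n^(2/3))
C = n² + n is O(n²)
B = n¹⁰ is O(n¹⁰)
D = 4ⁿ is O(4ⁿ)

Therefore, the order from slowest to fastest is: E < A < C < B < D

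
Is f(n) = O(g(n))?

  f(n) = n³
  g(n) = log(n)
False

f(n) = n³ is O(n³), and g(n) = log(n) is O(log n).
Since O(n³) grows faster than O(log n), f(n) = O(g(n)) is false.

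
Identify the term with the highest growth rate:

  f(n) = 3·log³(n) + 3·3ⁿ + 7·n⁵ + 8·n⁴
3·3ⁿ

Looking at each term:
  - 3·log³(n) is O(log³ n)
  - 3·3ⁿ is O(3ⁿ)
  - 7·n⁵ is O(n⁵)
  - 8·n⁴ is O(n⁴)

The term 3·3ⁿ (O(3ⁿ)) grows fastest and dominates all others.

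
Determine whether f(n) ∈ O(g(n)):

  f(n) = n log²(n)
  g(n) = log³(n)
False

f(n) = n log²(n) is O(n log² n), and g(n) = log³(n) is O(log³ n).
Since O(n log² n) grows faster than O(log³ n), f(n) = O(g(n)) is false.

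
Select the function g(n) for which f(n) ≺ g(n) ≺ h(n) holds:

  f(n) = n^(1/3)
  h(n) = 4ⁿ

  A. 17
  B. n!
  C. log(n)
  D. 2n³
D

We need g(n) with n^(1/3) = o(g(n)) and g(n) = o(4ⁿ), i.e. O(n^(1/3)) ≺ g ≺ O(4ⁿ).
Check each option:
  A. 17 — O(1) does not grow strictly faster than f(n)
  B. n! — O(n!) does not grow strictly slower than h(n)
  C. log(n) — O(log n) does not grow strictly faster than f(n)
  D. 2n³ — O(n³) is strictly between O(n^(1/3)) and O(4ⁿ) ✓

Only option D (2n³) lies strictly between.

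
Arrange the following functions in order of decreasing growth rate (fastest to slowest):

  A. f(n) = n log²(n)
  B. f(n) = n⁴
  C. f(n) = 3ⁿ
C > B > A

Comparing growth rates:
C = 3ⁿ is O(3ⁿ)
B = n⁴ is O(n⁴)
A = n log²(n) is O(n log² n)

Therefore, the order from fastest to slowest is: C > B > A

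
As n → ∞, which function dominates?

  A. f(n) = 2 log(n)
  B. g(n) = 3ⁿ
B

f(n) = 2 log(n) is O(log n), while g(n) = 3ⁿ is O(3ⁿ).
Since O(3ⁿ) grows faster than O(log n), g(n) dominates.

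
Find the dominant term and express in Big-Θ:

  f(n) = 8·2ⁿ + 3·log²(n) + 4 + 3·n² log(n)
Θ(2ⁿ)

Order the terms by growth rate: 4 ≺ 3·log²(n) ≺ 3·n² log(n) ≺ 8·2ⁿ.
The fastest-growing term 8·2ⁿ dominates as n → ∞; dropping its constant factor gives Θ(2ⁿ).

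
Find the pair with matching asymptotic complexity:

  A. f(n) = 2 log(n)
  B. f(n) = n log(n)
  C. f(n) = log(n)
A and C

Examining each function:
  A. 2 log(n) is O(log n)
  B. n log(n) is O(n log n)
  C. log(n) is O(log n)

Functions A and C both have the same complexity class.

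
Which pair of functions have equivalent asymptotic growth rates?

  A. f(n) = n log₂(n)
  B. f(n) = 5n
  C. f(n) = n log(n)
A and C

Examining each function:
  A. n log₂(n) is O(n log n)
  B. 5n is O(n)
  C. n log(n) is O(n log n)

Functions A and C both have the same complexity class.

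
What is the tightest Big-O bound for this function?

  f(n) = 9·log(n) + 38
O(log n)

The dominant term in 9·log(n) + 38 is 9·log(n), which is Θ(log n).
Lower-order terms (38) are asymptotically negligible.
Constants are absorbed, so the tightest bound is O(log n).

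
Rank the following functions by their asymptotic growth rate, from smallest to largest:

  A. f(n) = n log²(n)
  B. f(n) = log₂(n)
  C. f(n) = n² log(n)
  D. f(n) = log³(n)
B < D < A < C

Comparing growth rates:
B = log₂(n) is O(log n)
D = log³(n) is O(log³ n)
A = n log²(n) is O(n log² n)
C = n² log(n) is O(n² log n)

Therefore, the order from slowest to fastest is: B < D < A < C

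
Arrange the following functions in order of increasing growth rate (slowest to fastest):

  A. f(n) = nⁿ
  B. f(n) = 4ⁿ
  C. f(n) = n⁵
C < B < A

Comparing growth rates:
C = n⁵ is O(n⁵)
B = 4ⁿ is O(4ⁿ)
A = nⁿ is O(nⁿ)

Therefore, the order from slowest to fastest is: C < B < A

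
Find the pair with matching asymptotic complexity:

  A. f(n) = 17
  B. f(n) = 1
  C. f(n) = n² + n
A and B

Examining each function:
  A. 17 is O(1)
  B. 1 is O(1)
  C. n² + n is O(n²)

Functions A and B both have the same complexity class.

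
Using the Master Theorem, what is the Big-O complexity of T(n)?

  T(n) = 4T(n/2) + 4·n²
Θ(n² log n)

Master Theorem: a = 4, b = 2, f(n) = 4·n².
Compute the critical exponent d = log₂(4) = 2.
Compare f(n) = Θ(n²) against n^d:
  k = 2 = d, so f(n) = Θ(n^d) — Case 2.
  Work is balanced across levels: T(n) = Θ(n^d log n) = Θ(n² log n).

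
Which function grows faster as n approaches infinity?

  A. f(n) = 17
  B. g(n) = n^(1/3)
B

f(n) = 17 is O(1), while g(n) = n^(1/3) is O(n^(1/3)).
Since O(n^(1/3)) grows faster than O(1), g(n) dominates.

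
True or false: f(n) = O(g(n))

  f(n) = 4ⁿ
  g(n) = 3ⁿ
False

f(n) = 4ⁿ is O(4ⁿ), and g(n) = 3ⁿ is O(3ⁿ).
Since O(4ⁿ) grows faster than O(3ⁿ), f(n) = O(g(n)) is false.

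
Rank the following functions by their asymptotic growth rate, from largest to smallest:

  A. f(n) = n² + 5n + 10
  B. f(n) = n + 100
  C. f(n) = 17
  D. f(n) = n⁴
D > A > B > C

Comparing growth rates:
D = n⁴ is O(n⁴)
A = n² + 5n + 10 is O(n²)
B = n + 100 is O(n)
C = 17 is O(1)

Therefore, the order from fastest to slowest is: D > A > B > C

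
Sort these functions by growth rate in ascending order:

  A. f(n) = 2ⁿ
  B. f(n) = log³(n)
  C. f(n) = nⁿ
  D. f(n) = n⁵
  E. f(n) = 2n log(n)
B < E < D < A < C

Comparing growth rates:
B = log³(n) is O(log³ n)
E = 2n log(n) is O(n log n)
D = n⁵ is O(n⁵)
A = 2ⁿ is O(2ⁿ)
C = nⁿ is O(nⁿ)

Therefore, the order from slowest to fastest is: B < E < D < A < C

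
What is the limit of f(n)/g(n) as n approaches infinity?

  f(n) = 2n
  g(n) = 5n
2/5

Since 2n and 5n have the same growth rate (O(n)),
the ratio converges to a constant: 2/5.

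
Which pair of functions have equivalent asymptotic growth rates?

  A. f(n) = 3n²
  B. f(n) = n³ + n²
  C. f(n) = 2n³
B and C

Examining each function:
  A. 3n² is O(n²)
  B. n³ + n² is O(n³)
  C. 2n³ is O(n³)

Functions B and C both have the same complexity class.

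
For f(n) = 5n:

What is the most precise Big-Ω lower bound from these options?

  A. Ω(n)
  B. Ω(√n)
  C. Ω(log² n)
A

f(n) = 5n is Ω(n).
All listed options are valid Big-Ω bounds (lower bounds),
but Ω(n) is the tightest (largest valid bound).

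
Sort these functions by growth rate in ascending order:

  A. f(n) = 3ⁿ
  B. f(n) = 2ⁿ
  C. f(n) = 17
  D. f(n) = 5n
C < D < B < A

Comparing growth rates:
C = 17 is O(1)
D = 5n is O(n)
B = 2ⁿ is O(2ⁿ)
A = 3ⁿ is O(3ⁿ)

Therefore, the order from slowest to fastest is: C < D < B < A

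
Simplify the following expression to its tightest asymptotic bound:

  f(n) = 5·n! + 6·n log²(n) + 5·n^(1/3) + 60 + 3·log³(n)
Θ(n!)

Order the terms by growth rate: 60 ≺ 3·log³(n) ≺ 5·n^(1/3) ≺ 6·n log²(n) ≺ 5·n!.
The fastest-growing term 5·n! dominates as n → ∞; dropping its constant factor gives Θ(n!).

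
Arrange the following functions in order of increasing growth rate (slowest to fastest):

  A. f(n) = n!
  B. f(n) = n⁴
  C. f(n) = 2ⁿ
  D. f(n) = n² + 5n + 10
D < B < C < A

Comparing growth rates:
D = n² + 5n + 10 is O(n²)
B = n⁴ is O(n⁴)
C = 2ⁿ is O(2ⁿ)
A = n! is O(n!)

Therefore, the order from slowest to fastest is: D < B < C < A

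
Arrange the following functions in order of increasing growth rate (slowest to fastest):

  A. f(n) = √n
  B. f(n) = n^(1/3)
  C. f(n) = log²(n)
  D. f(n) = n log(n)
C < B < A < D

Comparing growth rates:
C = log²(n) is O(log² n)
B = n^(1/3) is O(n^(1/3))
A = √n is O(√n)
D = n log(n) is O(n log n)

Therefore, the order from slowest to fastest is: C < B < A < D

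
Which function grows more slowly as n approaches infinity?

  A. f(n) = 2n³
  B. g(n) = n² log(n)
B

f(n) = 2n³ is O(n³), while g(n) = n² log(n) is O(n² log n).
Since O(n² log n) grows slower than O(n³), g(n) is dominated.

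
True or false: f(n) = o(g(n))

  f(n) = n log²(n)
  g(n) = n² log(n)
True

f(n) = n log²(n) is O(n log² n), and g(n) = n² log(n) is O(n² log n).
Since O(n log² n) grows strictly slower than O(n² log n), f(n) = o(g(n)) is true.
This means lim(n→∞) f(n)/g(n) = 0.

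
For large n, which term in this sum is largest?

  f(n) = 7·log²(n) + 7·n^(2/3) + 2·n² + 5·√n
2·n²

Looking at each term:
  - 7·log²(n) is O(log² n)
  - 7·n^(2/3) is O(n^(2/3))
  - 2·n² is O(n²)
  - 5·√n is O(√n)

The term 2·n² (O(n²)) grows fastest and dominates all others.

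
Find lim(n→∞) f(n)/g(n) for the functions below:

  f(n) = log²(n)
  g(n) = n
0

Since log²(n) (O(log² n)) grows slower than n (O(n)),
the ratio f(n)/g(n) → 0 as n → ∞.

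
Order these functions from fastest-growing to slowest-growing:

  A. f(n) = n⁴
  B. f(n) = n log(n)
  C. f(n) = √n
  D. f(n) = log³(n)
A > B > C > D

Comparing growth rates:
A = n⁴ is O(n⁴)
B = n log(n) is O(n log n)
C = √n is O(√n)
D = log³(n) is O(log³ n)

Therefore, the order from fastest to slowest is: A > B > C > D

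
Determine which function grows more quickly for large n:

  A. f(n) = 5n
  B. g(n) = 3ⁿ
B

f(n) = 5n is O(n), while g(n) = 3ⁿ is O(3ⁿ).
Since O(3ⁿ) grows faster than O(n), g(n) dominates.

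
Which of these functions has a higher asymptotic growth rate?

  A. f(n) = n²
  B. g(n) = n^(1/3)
A

f(n) = n² is O(n²), while g(n) = n^(1/3) is O(n^(1/3)).
Since O(n²) grows faster than O(n^(1/3)), f(n) dominates.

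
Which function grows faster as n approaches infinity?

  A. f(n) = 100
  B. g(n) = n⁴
B

f(n) = 100 is O(1), while g(n) = n⁴ is O(n⁴).
Since O(n⁴) grows faster than O(1), g(n) dominates.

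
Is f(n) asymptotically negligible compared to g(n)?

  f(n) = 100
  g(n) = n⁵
True

f(n) = 100 is O(1), and g(n) = n⁵ is O(n⁵).
Since O(1) grows strictly slower than O(n⁵), f(n) = o(g(n)) is true.
This means lim(n→∞) f(n)/g(n) = 0.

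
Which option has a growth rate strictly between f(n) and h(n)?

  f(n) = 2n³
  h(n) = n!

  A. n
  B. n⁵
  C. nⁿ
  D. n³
B

We need g(n) with 2n³ = o(g(n)) and g(n) = o(n!), i.e. O(n³) ≺ g ≺ O(n!).
Check each option:
  A. n — O(n) does not grow strictly faster than f(n)
  B. n⁵ — O(n⁵) is strictly between O(n³) and O(n!) ✓
  C. nⁿ — O(nⁿ) does not grow strictly slower than h(n)
  D. n³ — O(n³) does not grow strictly faster than f(n)

Only option B (n⁵) lies strictly between.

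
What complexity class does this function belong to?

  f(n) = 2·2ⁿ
O(2ⁿ)

The dominant term in 2·2ⁿ is 2·2ⁿ, which is Θ(2ⁿ).
Constants are absorbed, so the tightest bound is O(2ⁿ).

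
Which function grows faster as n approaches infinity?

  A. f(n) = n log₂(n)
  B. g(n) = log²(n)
A

f(n) = n log₂(n) is O(n log n), while g(n) = log²(n) is O(log² n).
Since O(n log n) grows faster than O(log² n), f(n) dominates.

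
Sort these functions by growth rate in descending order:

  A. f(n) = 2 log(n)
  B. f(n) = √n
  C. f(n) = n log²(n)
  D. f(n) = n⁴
D > C > B > A

Comparing growth rates:
D = n⁴ is O(n⁴)
C = n log²(n) is O(n log² n)
B = √n is O(√n)
A = 2 log(n) is O(log n)

Therefore, the order from fastest to slowest is: D > C > B > A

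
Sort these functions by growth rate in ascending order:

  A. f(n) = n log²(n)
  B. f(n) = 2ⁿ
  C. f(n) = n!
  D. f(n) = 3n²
A < D < B < C

Comparing growth rates:
A = n log²(n) is O(n log² n)
D = 3n² is O(n²)
B = 2ⁿ is O(2ⁿ)
C = n! is O(n!)

Therefore, the order from slowest to fastest is: A < D < B < C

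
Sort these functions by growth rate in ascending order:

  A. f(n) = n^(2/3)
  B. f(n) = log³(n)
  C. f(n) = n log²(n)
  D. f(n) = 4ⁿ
B < A < C < D

Comparing growth rates:
B = log³(n) is O(log³ n)
A = n^(2/3) is O(n^(2/3))
C = n log²(n) is O(n log² n)
D = 4ⁿ is O(4ⁿ)

Therefore, the order from slowest to fastest is: B < A < C < D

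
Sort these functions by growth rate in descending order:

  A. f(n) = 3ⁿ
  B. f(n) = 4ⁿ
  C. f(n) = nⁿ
C > B > A

Comparing growth rates:
C = nⁿ is O(nⁿ)
B = 4ⁿ is O(4ⁿ)
A = 3ⁿ is O(3ⁿ)

Therefore, the order from fastest to slowest is: C > B > A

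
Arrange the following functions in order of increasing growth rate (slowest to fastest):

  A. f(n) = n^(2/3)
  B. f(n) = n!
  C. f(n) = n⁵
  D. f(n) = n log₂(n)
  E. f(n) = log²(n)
E < A < D < C < B

Comparing growth rates:
E = log²(n) is O(log² n)
A = n^(2/3) is O(n^(2/3))
D = n log₂(n) is O(n log n)
C = n⁵ is O(n⁵)
B = n! is O(n!)

Therefore, the order from slowest to fastest is: E < A < D < C < B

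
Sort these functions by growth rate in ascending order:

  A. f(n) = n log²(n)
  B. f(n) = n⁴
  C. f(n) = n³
A < C < B

Comparing growth rates:
A = n log²(n) is O(n log² n)
C = n³ is O(n³)
B = n⁴ is O(n⁴)

Therefore, the order from slowest to fastest is: A < C < B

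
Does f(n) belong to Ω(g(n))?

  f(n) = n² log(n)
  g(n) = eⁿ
False

f(n) = n² log(n) is O(n² log n), and g(n) = eⁿ is O(eⁿ).
Since O(n² log n) grows slower than O(eⁿ), f(n) = Ω(g(n)) is false.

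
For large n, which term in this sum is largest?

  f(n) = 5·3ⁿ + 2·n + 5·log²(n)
5·3ⁿ

Looking at each term:
  - 5·3ⁿ is O(3ⁿ)
  - 2·n is O(n)
  - 5·log²(n) is O(log² n)

The term 5·3ⁿ (O(3ⁿ)) grows fastest and dominates all others.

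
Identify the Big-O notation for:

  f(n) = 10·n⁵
O(n⁵)

The dominant term in 10·n⁵ is 10·n⁵, which is Θ(n⁵).
Constants are absorbed, so the tightest bound is O(n⁵).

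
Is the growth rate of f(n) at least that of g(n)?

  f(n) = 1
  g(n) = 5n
False

f(n) = 1 is O(1), and g(n) = 5n is O(n).
Since O(1) grows slower than O(n), f(n) = Ω(g(n)) is false.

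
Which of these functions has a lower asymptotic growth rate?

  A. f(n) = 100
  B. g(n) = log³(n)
A

f(n) = 100 is O(1), while g(n) = log³(n) is O(log³ n).
Since O(1) grows slower than O(log³ n), f(n) is dominated.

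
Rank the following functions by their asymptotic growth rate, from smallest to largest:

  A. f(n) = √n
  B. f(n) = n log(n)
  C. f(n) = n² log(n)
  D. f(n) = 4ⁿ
A < B < C < D

Comparing growth rates:
A = √n is O(√n)
B = n log(n) is O(n log n)
C = n² log(n) is O(n² log n)
D = 4ⁿ is O(4ⁿ)

Therefore, the order from slowest to fastest is: A < B < C < D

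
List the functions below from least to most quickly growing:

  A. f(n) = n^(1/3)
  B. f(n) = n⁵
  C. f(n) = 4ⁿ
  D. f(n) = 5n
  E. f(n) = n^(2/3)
A < E < D < B < C

Comparing growth rates:
A = n^(1/3) is O(n^(1/3))
E = n^(2/3) is O(n^(2/3))
D = 5n is O(n)
B = n⁵ is O(n⁵)
C = 4ⁿ is O(4ⁿ)

Therefore, the order from slowest to fastest is: A < E < D < B < C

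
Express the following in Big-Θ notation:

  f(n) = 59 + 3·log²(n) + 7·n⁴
Θ(n⁴)

Order the terms by growth rate: 59 ≺ 3·log²(n) ≺ 7·n⁴.
The fastest-growing term 7·n⁴ dominates as n → ∞; dropping its constant factor gives Θ(n⁴).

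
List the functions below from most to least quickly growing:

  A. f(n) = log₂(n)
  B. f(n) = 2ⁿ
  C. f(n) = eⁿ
C > B > A

Comparing growth rates:
C = eⁿ is O(eⁿ)
B = 2ⁿ is O(2ⁿ)
A = log₂(n) is O(log n)

Therefore, the order from fastest to slowest is: C > B > A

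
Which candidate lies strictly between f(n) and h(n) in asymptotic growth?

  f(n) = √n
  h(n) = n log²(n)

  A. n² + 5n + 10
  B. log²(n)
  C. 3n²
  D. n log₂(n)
D

We need g(n) with √n = o(g(n)) and g(n) = o(n log²(n)), i.e. O(√n) ≺ g ≺ O(n log² n).
Check each option:
  A. n² + 5n + 10 — O(n²) does not grow strictly slower than h(n)
  B. log²(n) — O(log² n) does not grow strictly faster than f(n)
  C. 3n² — O(n²) does not grow strictly slower than h(n)
  D. n log₂(n) — O(n log n) is strictly between O(√n) and O(n log² n) ✓

Only option D (n log₂(n)) lies strictly between.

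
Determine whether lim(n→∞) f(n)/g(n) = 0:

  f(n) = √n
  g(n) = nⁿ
True

f(n) = √n is O(√n), and g(n) = nⁿ is O(nⁿ).
Since O(√n) grows strictly slower than O(nⁿ), f(n) = o(g(n)) is true.
This means lim(n→∞) f(n)/g(n) = 0.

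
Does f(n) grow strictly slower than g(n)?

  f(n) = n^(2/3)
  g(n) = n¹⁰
True

f(n) = n^(2/3) is O(n^(2/3)), and g(n) = n¹⁰ is O(n¹⁰).
Since O(n^(2/3)) grows strictly slower than O(n¹⁰), f(n) = o(g(n)) is true.
This means lim(n→∞) f(n)/g(n) = 0.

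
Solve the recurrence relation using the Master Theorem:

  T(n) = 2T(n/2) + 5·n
Θ(n log n)

Master Theorem: a = 2, b = 2, f(n) = 5·n.
Compute the critical exponent d = log₂(2) = 1.
Compare f(n) = Θ(n) against n^d:
  k = 1 = d, so f(n) = Θ(n^d) — Case 2.
  Work is balanced across levels: T(n) = Θ(n^d log n) = Θ(n log n).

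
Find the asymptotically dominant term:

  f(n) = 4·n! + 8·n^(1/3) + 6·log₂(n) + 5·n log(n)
4·n!

Looking at each term:
  - 4·n! is O(n!)
  - 8·n^(1/3) is O(n^(1/3))
  - 6·log₂(n) is O(log n)
  - 5·n log(n) is O(n log n)

The term 4·n! (O(n!)) grows fastest and dominates all others.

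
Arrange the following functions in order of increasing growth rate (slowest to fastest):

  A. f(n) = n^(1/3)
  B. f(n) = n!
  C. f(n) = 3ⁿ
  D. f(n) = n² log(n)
A < D < C < B

Comparing growth rates:
A = n^(1/3) is O(n^(1/3))
D = n² log(n) is O(n² log n)
C = 3ⁿ is O(3ⁿ)
B = n! is O(n!)

Therefore, the order from slowest to fastest is: A < D < C < B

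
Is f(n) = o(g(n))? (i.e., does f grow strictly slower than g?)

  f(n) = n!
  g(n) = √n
False

f(n) = n! is O(n!), and g(n) = √n is O(√n).
Since O(n!) grows faster than or equal to O(√n), f(n) = o(g(n)) is false.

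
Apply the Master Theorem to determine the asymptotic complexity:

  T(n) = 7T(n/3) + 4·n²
Θ(n²)

Master Theorem: a = 7, b = 3, f(n) = 4·n².
Compute the critical exponent d = log₃(7) = 1.771.
Compare f(n) = Θ(n²) against n^d:
  k = 2 > d = 1.771, so f(n) = Ω(n^(d+ε)) — Case 3.
  Regularity: a·(n/b)^2/n^2 = a/b^2 = 7/9 < 1 ✓.
  The top-level work dominates: T(n) = Θ(f(n)) = Θ(n²).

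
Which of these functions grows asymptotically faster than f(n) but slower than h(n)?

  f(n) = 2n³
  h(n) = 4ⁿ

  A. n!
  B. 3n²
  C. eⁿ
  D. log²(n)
C

We need g(n) with 2n³ = o(g(n)) and g(n) = o(4ⁿ), i.e. O(n³) ≺ g ≺ O(4ⁿ).
Check each option:
  A. n! — O(n!) does not grow strictly slower than h(n)
  B. 3n² — O(n²) does not grow strictly faster than f(n)
  C. eⁿ — O(eⁿ) is strictly between O(n³) and O(4ⁿ) ✓
  D. log²(n) — O(log² n) does not grow strictly faster than f(n)

Only option C (eⁿ) lies strictly between.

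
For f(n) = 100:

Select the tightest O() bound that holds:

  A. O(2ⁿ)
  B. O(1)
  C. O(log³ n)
B

f(n) = 100 is O(1).
All listed options are valid Big-O bounds (upper bounds),
but O(1) is the tightest (smallest valid bound).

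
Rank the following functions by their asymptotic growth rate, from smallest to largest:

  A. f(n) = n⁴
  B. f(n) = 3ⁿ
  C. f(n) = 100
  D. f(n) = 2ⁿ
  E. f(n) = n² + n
C < E < A < D < B

Comparing growth rates:
C = 100 is O(1)
E = n² + n is O(n²)
A = n⁴ is O(n⁴)
D = 2ⁿ is O(2ⁿ)
B = 3ⁿ is O(3ⁿ)

Therefore, the order from slowest to fastest is: C < E < A < D < B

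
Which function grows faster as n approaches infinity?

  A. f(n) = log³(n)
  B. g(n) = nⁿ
B

f(n) = log³(n) is O(log³ n), while g(n) = nⁿ is O(nⁿ).
Since O(nⁿ) grows faster than O(log³ n), g(n) dominates.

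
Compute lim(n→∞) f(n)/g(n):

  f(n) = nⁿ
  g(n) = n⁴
∞

Since nⁿ (O(nⁿ)) grows faster than n⁴ (O(n⁴)),
the ratio f(n)/g(n) → ∞ as n → ∞.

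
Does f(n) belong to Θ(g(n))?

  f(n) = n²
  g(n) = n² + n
True

f(n) = n² and g(n) = n² + n are both O(n²).
Since they have the same asymptotic growth rate, f(n) = Θ(g(n)) is true.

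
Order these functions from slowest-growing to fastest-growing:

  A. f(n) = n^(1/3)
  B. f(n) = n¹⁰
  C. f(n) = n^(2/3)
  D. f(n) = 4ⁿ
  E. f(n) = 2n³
A < C < E < B < D

Comparing growth rates:
A = n^(1/3) is O(n^(1/3))
C = n^(2/3) is O(n^(2/3))
E = 2n³ is O(n³)
B = n¹⁰ is O(n¹⁰)
D = 4ⁿ is O(4ⁿ)

Therefore, the order from slowest to fastest is: A < C < E < B < D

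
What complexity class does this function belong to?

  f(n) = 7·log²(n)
O(log² n)

The dominant term in 7·log²(n) is 7·log²(n), which is Θ(log² n).
Constants are absorbed, so the tightest bound is O(log² n).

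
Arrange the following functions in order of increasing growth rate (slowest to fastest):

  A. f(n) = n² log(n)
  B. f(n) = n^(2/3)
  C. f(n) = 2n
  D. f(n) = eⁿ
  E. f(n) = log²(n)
E < B < C < A < D

Comparing growth rates:
E = log²(n) is O(log² n)
B = n^(2/3) is O(n^(2/3))
C = 2n is O(n)
A = n² log(n) is O(n² log n)
D = eⁿ is O(eⁿ)

Therefore, the order from slowest to fastest is: E < B < C < A < D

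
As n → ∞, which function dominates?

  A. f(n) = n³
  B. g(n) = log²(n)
A

f(n) = n³ is O(n³), while g(n) = log²(n) is O(log² n).
Since O(n³) grows faster than O(log² n), f(n) dominates.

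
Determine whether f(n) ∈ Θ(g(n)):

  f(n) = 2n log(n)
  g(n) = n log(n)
True

f(n) = 2n log(n) and g(n) = n log(n) are both O(n log n).
Since they have the same asymptotic growth rate, f(n) = Θ(g(n)) is true.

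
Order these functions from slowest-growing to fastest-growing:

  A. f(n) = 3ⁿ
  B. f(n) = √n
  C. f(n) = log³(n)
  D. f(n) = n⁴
C < B < D < A

Comparing growth rates:
C = log³(n) is O(log³ n)
B = √n is O(√n)
D = n⁴ is O(n⁴)
A = 3ⁿ is O(3ⁿ)

Therefore, the order from slowest to fastest is: C < B < D < A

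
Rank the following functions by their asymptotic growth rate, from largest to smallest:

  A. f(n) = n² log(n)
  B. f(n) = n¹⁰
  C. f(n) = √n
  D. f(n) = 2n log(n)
B > A > D > C

Comparing growth rates:
B = n¹⁰ is O(n¹⁰)
A = n² log(n) is O(n² log n)
D = 2n log(n) is O(n log n)
C = √n is O(√n)

Therefore, the order from fastest to slowest is: B > A > D > C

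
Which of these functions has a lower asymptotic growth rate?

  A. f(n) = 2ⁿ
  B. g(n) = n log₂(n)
B

f(n) = 2ⁿ is O(2ⁿ), while g(n) = n log₂(n) is O(n log n).
Since O(n log n) grows slower than O(2ⁿ), g(n) is dominated.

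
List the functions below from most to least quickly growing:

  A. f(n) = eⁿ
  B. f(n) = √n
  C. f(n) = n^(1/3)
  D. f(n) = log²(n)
A > B > C > D

Comparing growth rates:
A = eⁿ is O(eⁿ)
B = √n is O(√n)
C = n^(1/3) is O(n^(1/3))
D = log²(n) is O(log² n)

Therefore, the order from fastest to slowest is: A > B > C > D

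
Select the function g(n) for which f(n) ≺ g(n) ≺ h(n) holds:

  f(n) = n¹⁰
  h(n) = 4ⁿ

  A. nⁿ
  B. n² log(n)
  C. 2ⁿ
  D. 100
C

We need g(n) with n¹⁰ = o(g(n)) and g(n) = o(4ⁿ), i.e. O(n¹⁰) ≺ g ≺ O(4ⁿ).
Check each option:
  A. nⁿ — O(nⁿ) does not grow strictly slower than h(n)
  B. n² log(n) — O(n² log n) does not grow strictly faster than f(n)
  C. 2ⁿ — O(2ⁿ) is strictly between O(n¹⁰) and O(4ⁿ) ✓
  D. 100 — O(1) does not grow strictly faster than f(n)

Only option C (2ⁿ) lies strictly between.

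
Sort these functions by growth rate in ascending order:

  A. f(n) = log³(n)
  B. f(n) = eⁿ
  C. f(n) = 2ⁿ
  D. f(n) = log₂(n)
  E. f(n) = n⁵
D < A < E < C < B

Comparing growth rates:
D = log₂(n) is O(log n)
A = log³(n) is O(log³ n)
E = n⁵ is O(n⁵)
C = 2ⁿ is O(2ⁿ)
B = eⁿ is O(eⁿ)

Therefore, the order from slowest to fastest is: D < A < E < C < B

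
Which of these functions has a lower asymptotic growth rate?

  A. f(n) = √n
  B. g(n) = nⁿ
A

f(n) = √n is O(√n), while g(n) = nⁿ is O(nⁿ).
Since O(√n) grows slower than O(nⁿ), f(n) is dominated.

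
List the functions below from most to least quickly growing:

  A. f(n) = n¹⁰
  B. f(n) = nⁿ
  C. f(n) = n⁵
B > A > C

Comparing growth rates:
B = nⁿ is O(nⁿ)
A = n¹⁰ is O(n¹⁰)
C = n⁵ is O(n⁵)

Therefore, the order from fastest to slowest is: B > A > C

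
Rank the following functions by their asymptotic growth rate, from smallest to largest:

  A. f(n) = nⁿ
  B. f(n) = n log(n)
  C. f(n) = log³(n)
C < B < A

Comparing growth rates:
C = log³(n) is O(log³ n)
B = n log(n) is O(n log n)
A = nⁿ is O(nⁿ)

Therefore, the order from slowest to fastest is: C < B < A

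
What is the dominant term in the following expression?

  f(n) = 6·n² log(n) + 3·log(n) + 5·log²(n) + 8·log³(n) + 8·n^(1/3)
6·n² log(n)

Looking at each term:
  - 6·n² log(n) is O(n² log n)
  - 3·log(n) is O(log n)
  - 5·log²(n) is O(log² n)
  - 8·log³(n) is O(log³ n)
  - 8·n^(1/3) is O(n^(1/3))

The term 6·n² log(n) (O(n² log n)) grows fastest and dominates all others.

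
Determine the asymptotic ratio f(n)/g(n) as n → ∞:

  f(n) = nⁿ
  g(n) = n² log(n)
∞

Since nⁿ (O(nⁿ)) grows faster than n² log(n) (O(n² log n)),
the ratio f(n)/g(n) → ∞ as n → ∞.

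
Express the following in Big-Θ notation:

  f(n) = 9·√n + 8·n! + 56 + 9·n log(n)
Θ(n!)

Order the terms by growth rate: 56 ≺ 9·√n ≺ 9·n log(n) ≺ 8·n!.
The fastest-growing term 8·n! dominates as n → ∞; dropping its constant factor gives Θ(n!).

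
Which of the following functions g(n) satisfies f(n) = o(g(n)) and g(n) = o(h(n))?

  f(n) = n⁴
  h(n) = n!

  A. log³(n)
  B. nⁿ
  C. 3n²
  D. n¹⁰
D

We need g(n) with n⁴ = o(g(n)) and g(n) = o(n!), i.e. O(n⁴) ≺ g ≺ O(n!).
Check each option:
  A. log³(n) — O(log³ n) does not grow strictly faster than f(n)
  B. nⁿ — O(nⁿ) does not grow strictly slower than h(n)
  C. 3n² — O(n²) does not grow strictly faster than f(n)
  D. n¹⁰ — O(n¹⁰) is strictly between O(n⁴) and O(n!) ✓

Only option D (n¹⁰) lies strictly between.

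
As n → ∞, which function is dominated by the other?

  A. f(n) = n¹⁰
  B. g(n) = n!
A

f(n) = n¹⁰ is O(n¹⁰), while g(n) = n! is O(n!).
Since O(n¹⁰) grows slower than O(n!), f(n) is dominated.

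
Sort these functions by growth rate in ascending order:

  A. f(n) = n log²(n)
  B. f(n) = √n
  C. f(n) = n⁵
B < A < C

Comparing growth rates:
B = √n is O(√n)
A = n log²(n) is O(n log² n)
C = n⁵ is O(n⁵)

Therefore, the order from slowest to fastest is: B < A < C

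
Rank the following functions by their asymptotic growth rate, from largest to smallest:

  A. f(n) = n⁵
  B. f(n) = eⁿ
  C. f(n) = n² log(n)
B > A > C

Comparing growth rates:
B = eⁿ is O(eⁿ)
A = n⁵ is O(n⁵)
C = n² log(n) is O(n² log n)

Therefore, the order from fastest to slowest is: B > A > C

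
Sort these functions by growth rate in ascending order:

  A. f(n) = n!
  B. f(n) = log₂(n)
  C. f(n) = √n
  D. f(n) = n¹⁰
B < C < D < A

Comparing growth rates:
B = log₂(n) is O(log n)
C = √n is O(√n)
D = n¹⁰ is O(n¹⁰)
A = n! is O(n!)

Therefore, the order from slowest to fastest is: B < C < D < A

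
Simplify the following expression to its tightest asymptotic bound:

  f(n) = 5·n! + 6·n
Θ(n!)

Order the terms by growth rate: 6·n ≺ 5·n!.
The fastest-growing term 5·n! dominates as n → ∞; dropping its constant factor gives Θ(n!).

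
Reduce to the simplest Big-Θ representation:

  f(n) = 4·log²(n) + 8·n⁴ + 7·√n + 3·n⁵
Θ(n⁵)

Order the terms by growth rate: 4·log²(n) ≺ 7·√n ≺ 8·n⁴ ≺ 3·n⁵.
The fastest-growing term 3·n⁵ dominates as n → ∞; dropping its constant factor gives Θ(n⁵).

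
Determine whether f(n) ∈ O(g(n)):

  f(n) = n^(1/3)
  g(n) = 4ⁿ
True

f(n) = n^(1/3) is O(n^(1/3)), and g(n) = 4ⁿ is O(4ⁿ).
Since O(n^(1/3)) ⊆ O(4ⁿ) (f grows no faster than g), f(n) = O(g(n)) is true.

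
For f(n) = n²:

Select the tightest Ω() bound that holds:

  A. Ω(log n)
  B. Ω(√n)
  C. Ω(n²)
C

f(n) = n² is Ω(n²).
All listed options are valid Big-Ω bounds (lower bounds),
but Ω(n²) is the tightest (largest valid bound).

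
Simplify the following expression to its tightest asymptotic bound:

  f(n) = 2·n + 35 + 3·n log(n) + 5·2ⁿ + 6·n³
Θ(2ⁿ)

Order the terms by growth rate: 35 ≺ 2·n ≺ 3·n log(n) ≺ 6·n³ ≺ 5·2ⁿ.
The fastest-growing term 5·2ⁿ dominates as n → ∞; dropping its constant factor gives Θ(2ⁿ).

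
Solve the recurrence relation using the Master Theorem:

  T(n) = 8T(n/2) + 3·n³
Θ(n³ log n)

Master Theorem: a = 8, b = 2, f(n) = 3·n³.
Compute the critical exponent d = log₂(8) = 3.
Compare f(n) = Θ(n³) against n^d:
  k = 3 = d, so f(n) = Θ(n^d) — Case 2.
  Work is balanced across levels: T(n) = Θ(n^d log n) = Θ(n³ log n).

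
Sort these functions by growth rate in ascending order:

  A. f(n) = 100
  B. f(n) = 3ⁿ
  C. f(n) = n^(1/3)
A < C < B

Comparing growth rates:
A = 100 is O(1)
C = n^(1/3) is O(n^(1/3))
B = 3ⁿ is O(3ⁿ)

Therefore, the order from slowest to fastest is: A < C < B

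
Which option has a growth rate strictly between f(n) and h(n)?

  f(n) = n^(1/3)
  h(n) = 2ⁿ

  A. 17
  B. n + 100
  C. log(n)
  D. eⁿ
B

We need g(n) with n^(1/3) = o(g(n)) and g(n) = o(2ⁿ), i.e. O(n^(1/3)) ≺ g ≺ O(2ⁿ).
Check each option:
  A. 17 — O(1) does not grow strictly faster than f(n)
  B. n + 100 — O(n) is strictly between O(n^(1/3)) and O(2ⁿ) ✓
  C. log(n) — O(log n) does not grow strictly faster than f(n)
  D. eⁿ — O(eⁿ) does not grow strictly slower than h(n)

Only option B (n + 100) lies strictly between.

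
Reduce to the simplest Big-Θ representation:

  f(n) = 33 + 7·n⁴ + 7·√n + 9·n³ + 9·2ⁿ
Θ(2ⁿ)

Order the terms by growth rate: 33 ≺ 7·√n ≺ 9·n³ ≺ 7·n⁴ ≺ 9·2ⁿ.
The fastest-growing term 9·2ⁿ dominates as n → ∞; dropping its constant factor gives Θ(2ⁿ).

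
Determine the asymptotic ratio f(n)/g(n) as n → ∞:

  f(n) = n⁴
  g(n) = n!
0

Since n⁴ (O(n⁴)) grows slower than n! (O(n!)),
the ratio f(n)/g(n) → 0 as n → ∞.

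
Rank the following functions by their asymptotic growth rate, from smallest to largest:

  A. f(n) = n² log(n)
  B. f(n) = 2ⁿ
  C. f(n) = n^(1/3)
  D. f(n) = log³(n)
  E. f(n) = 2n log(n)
D < C < E < A < B

Comparing growth rates:
D = log³(n) is O(log³ n)
C = n^(1/3) is O(n^(1/3))
E = 2n log(n) is O(n log n)
A = n² log(n) is O(n² log n)
B = 2ⁿ is O(2ⁿ)

Therefore, the order from slowest to fastest is: D < C < E < A < B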